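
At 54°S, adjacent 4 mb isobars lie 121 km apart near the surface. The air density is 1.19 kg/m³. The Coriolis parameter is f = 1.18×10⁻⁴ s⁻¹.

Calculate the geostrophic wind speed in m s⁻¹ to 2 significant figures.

24 m s⁻¹

Pressure gradient: |∂P/∂n| = 400 Pa / 121000 m = 3.31×10⁻³ Pa/m
Geostrophic balance (pressure-gradient force = Coriolis force):
V_g = (1/(fρ)) |∂P/∂n| = 3.31×10⁻³ / (1.18×10⁻⁴ × 1.19) = 23.5 m/s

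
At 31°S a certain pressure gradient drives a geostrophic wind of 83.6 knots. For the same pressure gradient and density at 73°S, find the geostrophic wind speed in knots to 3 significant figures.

With the same pressure gradient and density, V_g ∝ 1/f ∝ 1/sin φ.
V₂ = V₁ · sin φ₁ / sin φ₂ = 83.6 × sin 31° / sin 73°
V₂ = 83.6 × 0.5150/0.9563 = 45.0 knots

45.0 knots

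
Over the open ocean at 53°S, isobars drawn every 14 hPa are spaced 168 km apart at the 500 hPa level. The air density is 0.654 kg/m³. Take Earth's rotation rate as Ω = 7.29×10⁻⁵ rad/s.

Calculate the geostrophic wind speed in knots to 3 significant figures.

213 knots

Coriolis parameter at 53°S:
f = 2Ω sin φ = 2 × 7.29×10⁻⁵ × sin 53° = 1.16×10⁻⁴ s⁻¹
Pressure gradient: |∂P/∂n| = 1400 Pa / 168000 m = 8.33×10⁻³ Pa/m
Geostrophic balance (pressure-gradient force = Coriolis force):
V_g = (1/(fρ)) |∂P/∂n| = 8.33×10⁻³ / (1.16×10⁻⁴ × 0.654) = 109 m/s
Converting: 109 m/s × 1.944 = 213 knots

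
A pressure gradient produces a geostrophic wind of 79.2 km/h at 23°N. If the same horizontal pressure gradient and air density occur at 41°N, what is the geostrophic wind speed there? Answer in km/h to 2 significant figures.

With the same pressure gradient and density, V_g ∝ 1/f ∝ 1/sin φ.
V₂ = V₁ · sin φ₁ / sin φ₂ = 79.2 × sin 23° / sin 41°
V₂ = 79.2 × 0.3907/0.6561 = 47 km/h

47 km/h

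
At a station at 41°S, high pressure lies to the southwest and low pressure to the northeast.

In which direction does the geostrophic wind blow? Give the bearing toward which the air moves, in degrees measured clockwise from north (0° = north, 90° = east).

The pressure-gradient force points toward the northeast (bearing 045°).
Geostrophic balance: in the Southern Hemisphere the Coriolis force deflects motion to the left, so the geostrophic wind blows 90° to the left of the pressure-gradient force (low pressure on the right).
Rotating 045° by 90° counterclockwise gives 315° — the wind blows toward the northwest.

315°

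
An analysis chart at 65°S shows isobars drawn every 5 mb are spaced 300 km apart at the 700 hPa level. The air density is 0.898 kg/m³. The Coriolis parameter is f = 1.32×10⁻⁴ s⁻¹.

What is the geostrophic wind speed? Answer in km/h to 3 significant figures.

Pressure gradient: |∂P/∂n| = 500 Pa / 300000 m = 1.67×10⁻³ Pa/m
Geostrophic balance (pressure-gradient force = Coriolis force):
V_g = (1/(fρ)) |∂P/∂n| = 1.67×10⁻³ / (1.32×10⁻⁴ × 0.898) = 14.1 m/s
Converting: 14.1 m/s × 3.6 = 50.6 km/h

50.6 km/h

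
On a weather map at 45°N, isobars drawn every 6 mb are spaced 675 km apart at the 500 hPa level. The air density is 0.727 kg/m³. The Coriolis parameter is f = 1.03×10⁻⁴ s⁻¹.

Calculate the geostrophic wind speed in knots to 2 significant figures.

Pressure gradient: |∂P/∂n| = 600 Pa / 675000 m = 8.89×10⁻⁴ Pa/m
Geostrophic balance (pressure-gradient force = Coriolis force):
V_g = (1/(fρ)) |∂P/∂n| = 8.89×10⁻⁴ / (1.03×10⁻⁴ × 0.727) = 11.9 m/s
Converting: 11.9 m/s × 1.944 = 23 knots

23 knots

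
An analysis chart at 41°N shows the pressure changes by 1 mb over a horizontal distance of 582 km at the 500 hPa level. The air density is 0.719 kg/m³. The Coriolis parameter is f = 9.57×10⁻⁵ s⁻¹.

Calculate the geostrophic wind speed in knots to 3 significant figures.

4.85 knots

Pressure gradient: |∂P/∂n| = 100 Pa / 582000 m = 1.72×10⁻⁴ Pa/m
Geostrophic balance (pressure-gradient force = Coriolis force):
V_g = (1/(fρ)) |∂P/∂n| = 1.72×10⁻⁴ / (9.57×10⁻⁵ × 0.719) = 2.50 m/s
Converting: 2.50 m/s × 1.944 = 4.85 knots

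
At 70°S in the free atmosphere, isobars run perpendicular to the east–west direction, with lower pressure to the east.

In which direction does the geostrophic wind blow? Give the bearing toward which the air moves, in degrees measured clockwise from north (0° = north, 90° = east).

000°

The pressure-gradient force points toward the east (bearing 090°).
Geostrophic balance: in the Southern Hemisphere the Coriolis force deflects motion to the left, so the geostrophic wind blows 90° to the left of the pressure-gradient force (low pressure on the right).
Rotating 090° by 90° counterclockwise gives 000° — the wind blows toward the north.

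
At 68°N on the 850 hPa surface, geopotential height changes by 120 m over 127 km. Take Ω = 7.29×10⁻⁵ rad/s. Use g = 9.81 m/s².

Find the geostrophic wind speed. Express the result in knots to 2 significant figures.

Coriolis parameter at 68°N:
f = 2Ω sin φ = 2 × 7.29×10⁻⁵ × sin 68° = 1.35×10⁻⁴ s⁻¹
Height gradient: |∂Z/∂n| = 120 m / 127000 m = 9.45×10⁻⁴
On a pressure surface, geostrophic balance gives V_g = (g/f)|∂Z/∂n|:
V_g = 9.81 × 9.45×10⁻⁴ / 1.35×10⁻⁴ = 68.6 m/s
Converting: 68.6 m/s × 1.944 = 130 knots

130 knots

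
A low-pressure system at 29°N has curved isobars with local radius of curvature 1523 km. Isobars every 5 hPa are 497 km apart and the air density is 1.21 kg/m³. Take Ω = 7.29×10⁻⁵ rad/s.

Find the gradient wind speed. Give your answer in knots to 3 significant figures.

Coriolis parameter at 29°N:
f = 2Ω sin φ = 2 × 7.29×10⁻⁵ × sin 29° = 7.07×10⁻⁵ s⁻¹
Pressure gradient: |∂P/∂n| = 500 Pa / 497000 m = 1.01×10⁻³ Pa/m
Geostrophic speed: V_g = |∂P/∂n|/(fρ) = 1.01×10⁻³/(7.07×10⁻⁵ × 1.21) = 11.8 m/s
Around a low, centrifugal force acts outward with Coriolis, so pressure-gradient force balances both:
(1/ρ)|∂P/∂n| = fV + V²/R  →  V² + fR·V − fR·V_g = 0
With fR = 7.07×10⁻⁵ × 1523×10³ m = 108 m/s:
V = [−fR + √((fR)² + 4 fR V_g)]/2 = [−108 + √(108² + 4×108×11.8)]/2 = 10.7 m/s
Subgeostrophic (V < V_g = 11.8 m/s), as expected around a low.
Converting: 10.7 m/s × 1.944 = 20.8 knots

20.8 knots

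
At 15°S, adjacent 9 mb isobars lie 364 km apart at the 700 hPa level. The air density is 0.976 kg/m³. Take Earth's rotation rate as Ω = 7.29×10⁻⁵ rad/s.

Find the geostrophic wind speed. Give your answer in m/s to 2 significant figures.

67 m/s

Coriolis parameter at 15°S:
f = 2Ω sin φ = 2 × 7.29×10⁻⁵ × sin 15° = 3.77×10⁻⁵ s⁻¹
Pressure gradient: |∂P/∂n| = 900 Pa / 364000 m = 2.47×10⁻³ Pa/m
Geostrophic balance (pressure-gradient force = Coriolis force):
V_g = (1/(fρ)) |∂P/∂n| = 2.47×10⁻³ / (3.77×10⁻⁵ × 0.976) = 67.1 m/s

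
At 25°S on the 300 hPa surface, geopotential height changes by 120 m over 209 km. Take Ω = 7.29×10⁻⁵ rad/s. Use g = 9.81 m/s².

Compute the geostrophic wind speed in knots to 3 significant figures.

Coriolis parameter at 25°S:
f = 2Ω sin φ = 2 × 7.29×10⁻⁵ × sin 25° = 6.16×10⁻⁵ s⁻¹
Height gradient: |∂Z/∂n| = 120 m / 209000 m = 5.74×10⁻⁴
On a pressure surface, geostrophic balance gives V_g = (g/f)|∂Z/∂n|:
V_g = 9.81 × 5.74×10⁻⁴ / 6.16×10⁻⁵ = 91.4 m/s
Converting: 91.4 m/s × 1.944 = 178 knots

178 knots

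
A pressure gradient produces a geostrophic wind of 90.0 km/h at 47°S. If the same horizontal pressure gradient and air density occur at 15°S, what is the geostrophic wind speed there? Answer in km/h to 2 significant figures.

250 km/h

With the same pressure gradient and density, V_g ∝ 1/f ∝ 1/sin φ.
V₂ = V₁ · sin φ₁ / sin φ₂ = 90.0 × sin 47° / sin 15°
V₂ = 90.0 × 0.7314/0.2588 = 250 km/h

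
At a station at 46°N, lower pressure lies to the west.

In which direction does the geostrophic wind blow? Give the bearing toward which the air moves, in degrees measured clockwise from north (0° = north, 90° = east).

The pressure-gradient force points toward the west (bearing 270°).
Geostrophic balance: in the Northern Hemisphere the Coriolis force deflects motion to the right, so the geostrophic wind blows 90° to the right of the pressure-gradient force (low pressure on the left).
Rotating 270° by 90° clockwise gives 000° — the wind blows toward the north.

000°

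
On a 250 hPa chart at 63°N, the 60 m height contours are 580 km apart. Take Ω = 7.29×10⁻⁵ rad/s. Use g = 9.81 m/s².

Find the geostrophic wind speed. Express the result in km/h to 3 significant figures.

28.1 km/h

Coriolis parameter at 63°N:
f = 2Ω sin φ = 2 × 7.29×10⁻⁵ × sin 63° = 1.30×10⁻⁴ s⁻¹
Height gradient: |∂Z/∂n| = 60 m / 580000 m = 1.03×10⁻⁴
On a pressure surface, geostrophic balance gives V_g = (g/f)|∂Z/∂n|:
V_g = 9.81 × 1.03×10⁻⁴ / 1.30×10⁻⁴ = 7.81 m/s
Converting: 7.81 m/s × 3.6 = 28.1 km/h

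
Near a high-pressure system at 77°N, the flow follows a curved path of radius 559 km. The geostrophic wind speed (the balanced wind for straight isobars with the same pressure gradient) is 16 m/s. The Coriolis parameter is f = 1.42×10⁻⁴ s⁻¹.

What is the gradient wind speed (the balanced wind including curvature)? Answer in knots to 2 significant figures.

Around a high, pressure-gradient force acts outward with centrifugal, so Coriolis balances both:
fV = (1/ρ)|∂P/∂n| + V²/R  →  V² − fR·V + fR·V_g = 0
With fR = 1.42×10⁻⁴ × 559×10³ m = 79.4 m/s:
V = [fR − √((fR)² − 4 fR V_g)]/2 = [79.4 − √(79.4² − 4×79.4×16)]/2 = 22.2 m/s
Supergeostrophic (V > V_g = 16 m/s), as expected around a high.
Converting: 22.2 m/s × 1.944 = 43 knots

43 knots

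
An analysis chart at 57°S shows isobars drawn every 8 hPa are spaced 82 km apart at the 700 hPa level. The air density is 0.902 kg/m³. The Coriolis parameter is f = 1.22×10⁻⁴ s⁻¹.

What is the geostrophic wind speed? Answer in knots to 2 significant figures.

Pressure gradient: |∂P/∂n| = 800 Pa / 82000 m = 9.76×10⁻³ Pa/m
Geostrophic balance (pressure-gradient force = Coriolis force):
V_g = (1/(fρ)) |∂P/∂n| = 9.76×10⁻³ / (1.22×10⁻⁴ × 0.902) = 88.7 m/s
Converting: 88.7 m/s × 1.944 = 170 knots

170 knots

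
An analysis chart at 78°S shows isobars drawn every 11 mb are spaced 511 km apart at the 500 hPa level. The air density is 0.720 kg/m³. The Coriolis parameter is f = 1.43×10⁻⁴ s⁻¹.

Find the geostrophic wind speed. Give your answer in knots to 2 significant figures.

41 knots

Pressure gradient: |∂P/∂n| = 1100 Pa / 511000 m = 2.15×10⁻³ Pa/m
Geostrophic balance (pressure-gradient force = Coriolis force):
V_g = (1/(fρ)) |∂P/∂n| = 2.15×10⁻³ / (1.43×10⁻⁴ × 0.720) = 20.9 m/s
Converting: 20.9 m/s × 1.944 = 41 knots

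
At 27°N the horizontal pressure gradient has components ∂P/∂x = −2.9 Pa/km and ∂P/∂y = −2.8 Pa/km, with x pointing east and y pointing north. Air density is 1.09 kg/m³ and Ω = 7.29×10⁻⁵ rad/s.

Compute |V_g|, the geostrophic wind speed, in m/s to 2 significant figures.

Coriolis parameter at 27°N:
f = 2Ω sin φ = 2 × 7.29×10⁻⁵ × sin 27° = 6.62×10⁻⁵ s⁻¹
Component geostrophic relations (x east, y north):
u_g = −(1/(fρ)) ∂P/∂y,  v_g = (1/(fρ)) ∂P/∂x
u_g = −(−2.8×10⁻³)/(6.62×10⁻⁵ × 1.09) = 38.8 m/s;  v_g = (−2.9×10⁻³)/(6.62×10⁻⁵ × 1.09) = −40.2 m/s
|V_g| = √(u_g² + v_g²) = 55.9 m/s

56 m/s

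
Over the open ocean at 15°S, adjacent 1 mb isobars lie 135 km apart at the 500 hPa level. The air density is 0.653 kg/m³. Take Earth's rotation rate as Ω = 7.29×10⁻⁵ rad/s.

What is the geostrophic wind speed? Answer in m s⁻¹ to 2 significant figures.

30 m s⁻¹

Coriolis parameter at 15°S:
f = 2Ω sin φ = 2 × 7.29×10⁻⁵ × sin 15° = 3.77×10⁻⁵ s⁻¹
Pressure gradient: |∂P/∂n| = 100 Pa / 135000 m = 7.41×10⁻⁴ Pa/m
Geostrophic balance (pressure-gradient force = Coriolis force):
V_g = (1/(fρ)) |∂P/∂n| = 7.41×10⁻⁴ / (3.77×10⁻⁵ × 0.653) = 30.1 m/s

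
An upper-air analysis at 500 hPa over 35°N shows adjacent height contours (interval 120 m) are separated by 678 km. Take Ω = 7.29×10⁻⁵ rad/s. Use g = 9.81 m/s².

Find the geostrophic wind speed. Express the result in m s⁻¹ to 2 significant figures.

21 m s⁻¹

Coriolis parameter at 35°N:
f = 2Ω sin φ = 2 × 7.29×10⁻⁵ × sin 35° = 8.36×10⁻⁵ s⁻¹
Height gradient: |∂Z/∂n| = 120 m / 678000 m = 1.77×10⁻⁴
On a pressure surface, geostrophic balance gives V_g = (g/f)|∂Z/∂n|:
V_g = 9.81 × 1.77×10⁻⁴ / 8.36×10⁻⁵ = 20.8 m/s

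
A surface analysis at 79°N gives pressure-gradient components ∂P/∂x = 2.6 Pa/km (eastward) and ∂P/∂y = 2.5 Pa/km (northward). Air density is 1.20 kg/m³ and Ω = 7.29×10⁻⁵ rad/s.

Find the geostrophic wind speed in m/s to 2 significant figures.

21 m/s

Coriolis parameter at 79°N:
f = 2Ω sin φ = 2 × 7.29×10⁻⁵ × sin 79° = 1.43×10⁻⁴ s⁻¹
Component geostrophic relations (x east, y north):
u_g = −(1/(fρ)) ∂P/∂y,  v_g = (1/(fρ)) ∂P/∂x
u_g = −(2.5×10⁻³)/(1.43×10⁻⁴ × 1.20) = −14.6 m/s;  v_g = (2.6×10⁻³)/(1.43×10⁻⁴ × 1.20) = 15.1 m/s
|V_g| = √(u_g² + v_g²) = 21.0 m/s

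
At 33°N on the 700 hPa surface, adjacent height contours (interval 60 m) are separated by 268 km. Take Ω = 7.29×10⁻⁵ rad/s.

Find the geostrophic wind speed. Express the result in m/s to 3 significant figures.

27.7 m/s

Coriolis parameter at 33°N:
f = 2Ω sin φ = 2 × 7.29×10⁻⁵ × sin 33° = 7.94×10⁻⁵ s⁻¹
Height gradient: |∂Z/∂n| = 60 m / 268000 m = 2.24×10⁻⁴
On a pressure surface, geostrophic balance gives V_g = (g/f)|∂Z/∂n|:
V_g = 9.81 × 2.24×10⁻⁴ / 7.94×10⁻⁵ = 27.7 m/s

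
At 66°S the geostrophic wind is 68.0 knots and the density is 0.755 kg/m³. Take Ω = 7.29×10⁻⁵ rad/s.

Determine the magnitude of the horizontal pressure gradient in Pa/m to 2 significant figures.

3.5×10⁻³ Pa/m

Coriolis parameter at 66°S:
f = 2Ω sin φ = 2 × 7.29×10⁻⁵ × sin 66° = 1.33×10⁻⁴ s⁻¹
Wind speed in SI: 68.0 knots = 35.0 m/s
Geostrophic balance rearranged: |∂P/∂n| = f ρ V_g
|∂P/∂n| = 1.33×10⁻⁴ × 0.755 × 35.0 = 3.52×10⁻³ Pa/m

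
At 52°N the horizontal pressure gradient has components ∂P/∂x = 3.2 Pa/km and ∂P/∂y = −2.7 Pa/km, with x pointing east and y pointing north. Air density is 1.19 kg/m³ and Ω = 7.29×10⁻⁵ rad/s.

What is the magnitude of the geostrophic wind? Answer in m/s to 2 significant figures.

31 m/s

Coriolis parameter at 52°N:
f = 2Ω sin φ = 2 × 7.29×10⁻⁵ × sin 52° = 1.15×10⁻⁴ s⁻¹
Component geostrophic relations (x east, y north):
u_g = −(1/(fρ)) ∂P/∂y,  v_g = (1/(fρ)) ∂P/∂x
u_g = −(−2.7×10⁻³)/(1.15×10⁻⁴ × 1.19) = 19.7 m/s;  v_g = (3.2×10⁻³)/(1.15×10⁻⁴ × 1.19) = 23.4 m/s
|V_g| = √(u_g² + v_g²) = 30.6 m/s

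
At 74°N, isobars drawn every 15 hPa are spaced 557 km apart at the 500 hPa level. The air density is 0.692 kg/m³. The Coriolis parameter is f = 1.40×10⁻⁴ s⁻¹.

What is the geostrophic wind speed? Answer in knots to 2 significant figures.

Pressure gradient: |∂P/∂n| = 1500 Pa / 557000 m = 2.69×10⁻³ Pa/m
Geostrophic balance (pressure-gradient force = Coriolis force):
V_g = (1/(fρ)) |∂P/∂n| = 2.69×10⁻³ / (1.40×10⁻⁴ × 0.692) = 27.8 m/s
Converting: 27.8 m/s × 1.944 = 54 knots

54 knots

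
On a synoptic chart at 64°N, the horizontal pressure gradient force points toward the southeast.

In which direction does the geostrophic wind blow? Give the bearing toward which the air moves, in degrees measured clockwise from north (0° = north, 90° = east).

225°

The pressure-gradient force points toward the southeast (bearing 135°).
Geostrophic balance: in the Northern Hemisphere the Coriolis force deflects motion to the right, so the geostrophic wind blows 90° to the right of the pressure-gradient force (low pressure on the left).
Rotating 135° by 90° clockwise gives 225° — the wind blows toward the southwest.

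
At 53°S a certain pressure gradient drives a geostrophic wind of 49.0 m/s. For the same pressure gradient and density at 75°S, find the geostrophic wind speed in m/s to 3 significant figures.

With the same pressure gradient and density, V_g ∝ 1/f ∝ 1/sin φ.
V₂ = V₁ · sin φ₁ / sin φ₂ = 49.0 × sin 53° / sin 75°
V₂ = 49.0 × 0.7986/0.9659 = 40.5 m/s

40.5 m/s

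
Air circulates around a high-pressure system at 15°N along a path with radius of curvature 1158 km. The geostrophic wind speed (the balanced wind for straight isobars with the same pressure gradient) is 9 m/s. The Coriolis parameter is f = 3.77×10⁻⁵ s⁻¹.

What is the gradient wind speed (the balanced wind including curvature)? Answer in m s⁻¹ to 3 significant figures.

12.7 m s⁻¹

Around a high, pressure-gradient force acts outward with centrifugal, so Coriolis balances both:
fV = (1/ρ)|∂P/∂n| + V²/R  →  V² − fR·V + fR·V_g = 0
With fR = 3.77×10⁻⁵ × 1158×10³ m = 43.7 m/s:
V = [fR − √((fR)² − 4 fR V_g)]/2 = [43.7 − √(43.7² − 4×43.7×9)]/2 = 12.7 m/s
Supergeostrophic (V > V_g = 9 m/s), as expected around a high.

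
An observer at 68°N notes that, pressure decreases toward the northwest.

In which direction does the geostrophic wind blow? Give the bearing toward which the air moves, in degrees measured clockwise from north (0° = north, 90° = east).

The pressure-gradient force points toward the northwest (bearing 315°).
Geostrophic balance: in the Northern Hemisphere the Coriolis force deflects motion to the right, so the geostrophic wind blows 90° to the right of the pressure-gradient force (low pressure on the left).
Rotating 315° by 90° clockwise gives 045° — the wind blows toward the northeast.

045°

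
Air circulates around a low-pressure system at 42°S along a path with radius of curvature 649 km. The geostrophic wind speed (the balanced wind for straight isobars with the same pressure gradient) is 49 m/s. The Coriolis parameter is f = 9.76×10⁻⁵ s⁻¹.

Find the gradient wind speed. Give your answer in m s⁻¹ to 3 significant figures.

32.4 m s⁻¹

Around a low, centrifugal force acts outward with Coriolis, so pressure-gradient force balances both:
(1/ρ)|∂P/∂n| = fV + V²/R  →  V² + fR·V − fR·V_g = 0
With fR = 9.76×10⁻⁵ × 649×10³ m = 63.3 m/s:
V = [−fR + √((fR)² + 4 fR V_g)]/2 = [−63.3 + √(63.3² + 4×63.3×49)]/2 = 32.4 m/s
Subgeostrophic (V < V_g = 49 m/s), as expected around a low.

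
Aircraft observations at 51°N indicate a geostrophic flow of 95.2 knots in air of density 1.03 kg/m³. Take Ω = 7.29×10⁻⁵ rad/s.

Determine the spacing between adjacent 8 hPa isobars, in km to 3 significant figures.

140 km

Coriolis parameter at 51°N:
f = 2Ω sin φ = 2 × 7.29×10⁻⁵ × sin 51° = 1.13×10⁻⁴ s⁻¹
Wind speed in SI: 95.2 knots = 49.0 m/s
Geostrophic balance rearranged: |∂P/∂n| = f ρ V_g
|∂P/∂n| = 1.13×10⁻⁴ × 1.03 × 49.0 = 5.72×10⁻³ Pa/m
Isobar spacing: Δn = ΔP/|∂P/∂n| = 800 Pa / 5.72×10⁻³ Pa/m = 139964 m ≈ 140 km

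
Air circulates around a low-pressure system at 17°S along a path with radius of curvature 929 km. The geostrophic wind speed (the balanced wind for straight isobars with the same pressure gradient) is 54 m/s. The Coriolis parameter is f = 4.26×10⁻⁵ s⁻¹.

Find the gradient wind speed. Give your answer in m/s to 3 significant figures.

30.5 m/s

Around a low, centrifugal force acts outward with Coriolis, so pressure-gradient force balances both:
(1/ρ)|∂P/∂n| = fV + V²/R  →  V² + fR·V − fR·V_g = 0
With fR = 4.26×10⁻⁵ × 929×10³ m = 39.6 m/s:
V = [−fR + √((fR)² + 4 fR V_g)]/2 = [−39.6 + √(39.6² + 4×39.6×54)]/2 = 30.5 m/s
Subgeostrophic (V < V_g = 54 m/s), as expected around a low.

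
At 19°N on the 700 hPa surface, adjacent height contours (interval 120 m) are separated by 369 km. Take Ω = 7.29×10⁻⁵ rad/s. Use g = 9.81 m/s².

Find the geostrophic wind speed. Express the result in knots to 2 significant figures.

130 knots

Coriolis parameter at 19°N:
f = 2Ω sin φ = 2 × 7.29×10⁻⁵ × sin 19° = 4.75×10⁻⁵ s⁻¹
Height gradient: |∂Z/∂n| = 120 m / 369000 m = 3.25×10⁻⁴
On a pressure surface, geostrophic balance gives V_g = (g/f)|∂Z/∂n|:
V_g = 9.81 × 3.25×10⁻⁴ / 4.75×10⁻⁵ = 67.2 m/s
Converting: 67.2 m/s × 1.944 = 130 knots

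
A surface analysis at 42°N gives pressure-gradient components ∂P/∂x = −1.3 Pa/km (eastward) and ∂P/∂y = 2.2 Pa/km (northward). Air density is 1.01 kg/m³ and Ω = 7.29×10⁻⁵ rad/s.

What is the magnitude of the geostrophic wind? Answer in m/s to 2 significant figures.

26 m/s

Coriolis parameter at 42°N:
f = 2Ω sin φ = 2 × 7.29×10⁻⁵ × sin 42° = 9.76×10⁻⁵ s⁻¹
Component geostrophic relations (x east, y north):
u_g = −(1/(fρ)) ∂P/∂y,  v_g = (1/(fρ)) ∂P/∂x
u_g = −(2.2×10⁻³)/(9.76×10⁻⁵ × 1.01) = −22.3 m/s;  v_g = (−1.3×10⁻³)/(9.76×10⁻⁵ × 1.01) = −13.2 m/s
|V_g| = √(u_g² + v_g²) = 25.9 m/s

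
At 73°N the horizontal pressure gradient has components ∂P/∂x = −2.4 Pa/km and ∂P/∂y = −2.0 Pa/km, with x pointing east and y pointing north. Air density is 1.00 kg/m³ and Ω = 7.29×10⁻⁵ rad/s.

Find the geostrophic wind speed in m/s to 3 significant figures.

Coriolis parameter at 73°N:
f = 2Ω sin φ = 2 × 7.29×10⁻⁵ × sin 73° = 1.39×10⁻⁴ s⁻¹
Component geostrophic relations (x east, y north):
u_g = −(1/(fρ)) ∂P/∂y,  v_g = (1/(fρ)) ∂P/∂x
u_g = −(−2.0×10⁻³)/(1.39×10⁻⁴ × 1.00) = 14.3 m/s;  v_g = (−2.4×10⁻³)/(1.39×10⁻⁴ × 1.00) = −17.2 m/s
|V_g| = √(u_g² + v_g²) = 22.4 m/s

22.4 m/s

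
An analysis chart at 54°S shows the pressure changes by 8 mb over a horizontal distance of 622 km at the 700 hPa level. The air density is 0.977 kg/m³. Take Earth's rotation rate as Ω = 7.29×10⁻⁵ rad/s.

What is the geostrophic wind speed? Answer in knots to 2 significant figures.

22 knots

Coriolis parameter at 54°S:
f = 2Ω sin φ = 2 × 7.29×10⁻⁵ × sin 54° = 1.18×10⁻⁴ s⁻¹
Pressure gradient: |∂P/∂n| = 800 Pa / 622000 m = 1.29×10⁻³ Pa/m
Geostrophic balance (pressure-gradient force = Coriolis force):
V_g = (1/(fρ)) |∂P/∂n| = 1.29×10⁻³ / (1.18×10⁻⁴ × 0.977) = 11.2 m/s
Converting: 11.2 m/s × 1.944 = 22 knots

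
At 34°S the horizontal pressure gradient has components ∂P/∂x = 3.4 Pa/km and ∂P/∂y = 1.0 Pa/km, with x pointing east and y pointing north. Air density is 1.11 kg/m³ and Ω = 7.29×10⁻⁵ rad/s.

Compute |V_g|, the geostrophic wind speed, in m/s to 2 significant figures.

39 m/s

Coriolis parameter at 34°S:
f = 2Ω sin φ = 2 × 7.29×10⁻⁵ × sin 34° = 8.15×10⁻⁵ s⁻¹
In the Southern Hemisphere f is negative: f = −8.15×10⁻⁵ s⁻¹.
Component geostrophic relations (x east, y north):
u_g = −(1/(fρ)) ∂P/∂y,  v_g = (1/(fρ)) ∂P/∂x
u_g = −(1.0×10⁻³)/(−8.15×10⁻⁵ × 1.11) = 11.0 m/s;  v_g = (3.4×10⁻³)/(−8.15×10⁻⁵ × 1.11) = −37.6 m/s
|V_g| = √(u_g² + v_g²) = 39.2 m/s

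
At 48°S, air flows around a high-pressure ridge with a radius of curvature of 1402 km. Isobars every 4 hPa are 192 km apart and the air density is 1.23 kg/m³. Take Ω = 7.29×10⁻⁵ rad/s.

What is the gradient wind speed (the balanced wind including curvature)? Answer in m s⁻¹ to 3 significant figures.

17.7 m s⁻¹

Coriolis parameter at 48°S:
f = 2Ω sin φ = 2 × 7.29×10⁻⁵ × sin 48° = 1.08×10⁻⁴ s⁻¹
Pressure gradient: |∂P/∂n| = 400 Pa / 192000 m = 2.08×10⁻³ Pa/m
Geostrophic speed: V_g = |∂P/∂n|/(fρ) = 2.08×10⁻³/(1.08×10⁻⁴ × 1.23) = 15.6 m/s
Around a high, pressure-gradient force acts outward with centrifugal, so Coriolis balances both:
fV = (1/ρ)|∂P/∂n| + V²/R  →  V² − fR·V + fR·V_g = 0
With fR = 1.08×10⁻⁴ × 1402×10³ m = 152 m/s:
V = [fR − √((fR)² − 4 fR V_g)]/2 = [152 − √(152² − 4×152×15.6)]/2 = 17.7 m/s
Supergeostrophic (V > V_g = 15.6 m/s), as expected around a high.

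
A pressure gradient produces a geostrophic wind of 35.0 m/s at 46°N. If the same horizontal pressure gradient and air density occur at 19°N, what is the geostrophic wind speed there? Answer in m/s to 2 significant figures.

With the same pressure gradient and density, V_g ∝ 1/f ∝ 1/sin φ.
V₂ = V₁ · sin φ₁ / sin φ₂ = 35.0 × sin 46° / sin 19°
V₂ = 35.0 × 0.7193/0.3256 = 77 m/s

77 m/s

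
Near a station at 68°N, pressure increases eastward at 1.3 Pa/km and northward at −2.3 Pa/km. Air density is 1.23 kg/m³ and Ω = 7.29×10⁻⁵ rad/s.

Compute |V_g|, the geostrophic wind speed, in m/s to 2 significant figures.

16 m/s

Coriolis parameter at 68°N:
f = 2Ω sin φ = 2 × 7.29×10⁻⁵ × sin 68° = 1.35×10⁻⁴ s⁻¹
Component geostrophic relations (x east, y north):
u_g = −(1/(fρ)) ∂P/∂y,  v_g = (1/(fρ)) ∂P/∂x
u_g = −(−2.3×10⁻³)/(1.35×10⁻⁴ × 1.23) = 13.8 m/s;  v_g = (1.3×10⁻³)/(1.35×10⁻⁴ × 1.23) = 7.82 m/s
|V_g| = √(u_g² + v_g²) = 15.9 m/s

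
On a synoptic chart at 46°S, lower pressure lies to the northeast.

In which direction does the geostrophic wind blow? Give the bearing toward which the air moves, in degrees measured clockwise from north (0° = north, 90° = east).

The pressure-gradient force points toward the northeast (bearing 045°).
Geostrophic balance: in the Southern Hemisphere the Coriolis force deflects motion to the left, so the geostrophic wind blows 90° to the left of the pressure-gradient force (low pressure on the right).
Rotating 045° by 90° counterclockwise gives 315° — the wind blows toward the northwest.

315°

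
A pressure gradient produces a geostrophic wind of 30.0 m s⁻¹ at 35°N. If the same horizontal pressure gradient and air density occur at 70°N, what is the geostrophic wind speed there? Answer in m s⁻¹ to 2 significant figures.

With the same pressure gradient and density, V_g ∝ 1/f ∝ 1/sin φ.
V₂ = V₁ · sin φ₁ / sin φ₂ = 30.0 × sin 35° / sin 70°
V₂ = 30.0 × 0.5736/0.9397 = 18 m s⁻¹

18 m s⁻¹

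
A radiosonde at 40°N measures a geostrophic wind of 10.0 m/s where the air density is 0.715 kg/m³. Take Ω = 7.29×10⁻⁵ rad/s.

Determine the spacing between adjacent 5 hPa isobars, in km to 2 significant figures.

Coriolis parameter at 40°N:
f = 2Ω sin φ = 2 × 7.29×10⁻⁵ × sin 40° = 9.37×10⁻⁵ s⁻¹
Geostrophic balance rearranged: |∂P/∂n| = f ρ V_g
|∂P/∂n| = 9.37×10⁻⁵ × 0.715 × 10.0 = 6.70×10⁻⁴ Pa/m
Isobar spacing: Δn = ΔP/|∂P/∂n| = 500 Pa / 6.70×10⁻⁴ Pa/m = 746172 m ≈ 750 km

750 km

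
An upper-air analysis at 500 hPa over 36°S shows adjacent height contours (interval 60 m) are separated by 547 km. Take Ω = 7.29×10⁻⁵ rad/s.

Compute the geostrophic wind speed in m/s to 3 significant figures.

12.6 m/s

Coriolis parameter at 36°S:
f = 2Ω sin φ = 2 × 7.29×10⁻⁵ × sin 36° = 8.57×10⁻⁵ s⁻¹
Height gradient: |∂Z/∂n| = 60 m / 547000 m = 1.10×10⁻⁴
On a pressure surface, geostrophic balance gives V_g = (g/f)|∂Z/∂n|:
V_g = 9.81 × 1.10×10⁻⁴ / 8.57×10⁻⁵ = 12.6 m/s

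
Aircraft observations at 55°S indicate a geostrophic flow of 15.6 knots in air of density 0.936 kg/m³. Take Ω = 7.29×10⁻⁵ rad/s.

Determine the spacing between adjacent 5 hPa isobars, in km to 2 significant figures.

560 km

Coriolis parameter at 55°S:
f = 2Ω sin φ = 2 × 7.29×10⁻⁵ × sin 55° = 1.19×10⁻⁴ s⁻¹
Wind speed in SI: 15.6 knots = 8.03 m/s
Geostrophic balance rearranged: |∂P/∂n| = f ρ V_g
|∂P/∂n| = 1.19×10⁻⁴ × 0.936 × 8.03 = 8.97×10⁻⁴ Pa/m
Isobar spacing: Δn = ΔP/|∂P/∂n| = 500 Pa / 8.97×10⁻⁴ Pa/m = 557326 m ≈ 560 km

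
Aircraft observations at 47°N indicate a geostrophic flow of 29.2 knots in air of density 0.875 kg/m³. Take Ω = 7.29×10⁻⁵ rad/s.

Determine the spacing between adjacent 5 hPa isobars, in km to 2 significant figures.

360 km

Coriolis parameter at 47°N:
f = 2Ω sin φ = 2 × 7.29×10⁻⁵ × sin 47° = 1.07×10⁻⁴ s⁻¹
Wind speed in SI: 29.2 knots = 15.0 m/s
Geostrophic balance rearranged: |∂P/∂n| = f ρ V_g
|∂P/∂n| = 1.07×10⁻⁴ × 0.875 × 15.0 = 1.40×10⁻³ Pa/m
Isobar spacing: Δn = ΔP/|∂P/∂n| = 500 Pa / 1.40×10⁻³ Pa/m = 356743 m ≈ 360 km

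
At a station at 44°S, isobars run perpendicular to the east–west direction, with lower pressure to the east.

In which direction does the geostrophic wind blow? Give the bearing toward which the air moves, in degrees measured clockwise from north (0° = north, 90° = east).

000°

The pressure-gradient force points toward the east (bearing 090°).
Geostrophic balance: in the Southern Hemisphere the Coriolis force deflects motion to the left, so the geostrophic wind blows 90° to the left of the pressure-gradient force (low pressure on the right).
Rotating 090° by 90° counterclockwise gives 000° — the wind blows toward the north.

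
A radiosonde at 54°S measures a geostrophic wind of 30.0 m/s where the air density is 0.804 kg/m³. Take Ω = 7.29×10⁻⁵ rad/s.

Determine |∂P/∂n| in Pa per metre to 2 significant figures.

2.8×10⁻³ Pa/m

Coriolis parameter at 54°S:
f = 2Ω sin φ = 2 × 7.29×10⁻⁵ × sin 54° = 1.18×10⁻⁴ s⁻¹
Geostrophic balance rearranged: |∂P/∂n| = f ρ V_g
|∂P/∂n| = 1.18×10⁻⁴ × 0.804 × 30.0 = 2.85×10⁻³ Pa/m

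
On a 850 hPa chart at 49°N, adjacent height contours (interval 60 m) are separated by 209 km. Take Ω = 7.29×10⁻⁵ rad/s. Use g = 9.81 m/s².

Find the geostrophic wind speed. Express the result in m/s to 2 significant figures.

26 m/s

Coriolis parameter at 49°N:
f = 2Ω sin φ = 2 × 7.29×10⁻⁵ × sin 49° = 1.10×10⁻⁴ s⁻¹
Height gradient: |∂Z/∂n| = 60 m / 209000 m = 2.87×10⁻⁴
On a pressure surface, geostrophic balance gives V_g = (g/f)|∂Z/∂n|:
V_g = 9.81 × 2.87×10⁻⁴ / 1.10×10⁻⁴ = 25.6 m/s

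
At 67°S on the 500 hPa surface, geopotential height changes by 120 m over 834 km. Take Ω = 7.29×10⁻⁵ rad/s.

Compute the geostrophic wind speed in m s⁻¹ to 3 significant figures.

10.5 m s⁻¹

Coriolis parameter at 67°S:
f = 2Ω sin φ = 2 × 7.29×10⁻⁵ × sin 67° = 1.34×10⁻⁴ s⁻¹
Height gradient: |∂Z/∂n| = 120 m / 834000 m = 1.44×10⁻⁴
On a pressure surface, geostrophic balance gives V_g = (g/f)|∂Z/∂n|:
V_g = 9.81 × 1.44×10⁻⁴ / 1.34×10⁻⁴ = 10.5 m/s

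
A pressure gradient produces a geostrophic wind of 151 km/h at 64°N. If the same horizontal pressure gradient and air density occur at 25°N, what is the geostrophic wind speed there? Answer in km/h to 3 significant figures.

321 km/h

With the same pressure gradient and density, V_g ∝ 1/f ∝ 1/sin φ.
V₂ = V₁ · sin φ₁ / sin φ₂ = 151 × sin 64° / sin 25°
V₂ = 151 × 0.8988/0.4226 = 321 km/h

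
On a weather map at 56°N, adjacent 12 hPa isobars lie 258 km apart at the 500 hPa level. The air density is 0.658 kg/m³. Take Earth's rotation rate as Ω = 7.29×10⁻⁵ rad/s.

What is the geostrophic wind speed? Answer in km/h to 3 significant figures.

Coriolis parameter at 56°N:
f = 2Ω sin φ = 2 × 7.29×10⁻⁵ × sin 56° = 1.21×10⁻⁴ s⁻¹
Pressure gradient: |∂P/∂n| = 1200 Pa / 258000 m = 4.65×10⁻³ Pa/m
Geostrophic balance (pressure-gradient force = Coriolis force):
V_g = (1/(fρ)) |∂P/∂n| = 4.65×10⁻³ / (1.21×10⁻⁴ × 0.658) = 58.5 m/s
Converting: 58.5 m/s × 3.6 = 211 km/h

211 km/h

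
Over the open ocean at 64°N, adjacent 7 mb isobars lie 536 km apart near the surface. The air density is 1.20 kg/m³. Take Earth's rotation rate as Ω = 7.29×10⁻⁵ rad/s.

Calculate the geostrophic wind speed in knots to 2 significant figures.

16 knots

Coriolis parameter at 64°N:
f = 2Ω sin φ = 2 × 7.29×10⁻⁵ × sin 64° = 1.31×10⁻⁴ s⁻¹
Pressure gradient: |∂P/∂n| = 700 Pa / 536000 m = 1.31×10⁻³ Pa/m
Geostrophic balance (pressure-gradient force = Coriolis force):
V_g = (1/(fρ)) |∂P/∂n| = 1.31×10⁻³ / (1.31×10⁻⁴ × 1.20) = 8.30 m/s
Converting: 8.30 m/s × 1.944 = 16 knots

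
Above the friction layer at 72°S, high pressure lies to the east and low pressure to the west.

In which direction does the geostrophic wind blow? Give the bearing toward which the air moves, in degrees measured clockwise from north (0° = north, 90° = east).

The pressure-gradient force points toward the west (bearing 270°).
Geostrophic balance: in the Southern Hemisphere the Coriolis force deflects motion to the left, so the geostrophic wind blows 90° to the left of the pressure-gradient force (low pressure on the right).
Rotating 270° by 90° counterclockwise gives 180° — the wind blows toward the south.

180°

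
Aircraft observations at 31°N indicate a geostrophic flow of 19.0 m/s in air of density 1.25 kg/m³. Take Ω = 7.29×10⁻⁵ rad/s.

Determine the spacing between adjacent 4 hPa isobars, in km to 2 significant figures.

220 km

Coriolis parameter at 31°N:
f = 2Ω sin φ = 2 × 7.29×10⁻⁵ × sin 31° = 7.51×10⁻⁵ s⁻¹
Geostrophic balance rearranged: |∂P/∂n| = f ρ V_g
|∂P/∂n| = 7.51×10⁻⁵ × 1.25 × 19.0 = 1.78×10⁻³ Pa/m
Isobar spacing: Δn = ΔP/|∂P/∂n| = 400 Pa / 1.78×10⁻³ Pa/m = 224285 m ≈ 220 km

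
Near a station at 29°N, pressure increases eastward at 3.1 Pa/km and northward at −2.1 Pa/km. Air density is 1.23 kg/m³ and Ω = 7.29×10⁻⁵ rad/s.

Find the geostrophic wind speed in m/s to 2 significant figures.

43 m/s

Coriolis parameter at 29°N:
f = 2Ω sin φ = 2 × 7.29×10⁻⁵ × sin 29° = 7.07×10⁻⁵ s⁻¹
Component geostrophic relations (x east, y north):
u_g = −(1/(fρ)) ∂P/∂y,  v_g = (1/(fρ)) ∂P/∂x
u_g = −(−2.1×10⁻³)/(7.07×10⁻⁵ × 1.23) = 24.2 m/s;  v_g = (3.1×10⁻³)/(7.07×10⁻⁵ × 1.23) = 35.7 m/s
|V_g| = √(u_g² + v_g²) = 43.1 m/s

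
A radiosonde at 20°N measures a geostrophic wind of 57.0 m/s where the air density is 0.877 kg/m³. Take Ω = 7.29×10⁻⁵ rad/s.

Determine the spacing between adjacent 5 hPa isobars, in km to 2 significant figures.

Coriolis parameter at 20°N:
f = 2Ω sin φ = 2 × 7.29×10⁻⁵ × sin 20° = 4.99×10⁻⁵ s⁻¹
Geostrophic balance rearranged: |∂P/∂n| = f ρ V_g
|∂P/∂n| = 4.99×10⁻⁵ × 0.877 × 57.0 = 2.49×10⁻³ Pa/m
Isobar spacing: Δn = ΔP/|∂P/∂n| = 500 Pa / 2.49×10⁻³ Pa/m = 200579 m ≈ 200 km

200 km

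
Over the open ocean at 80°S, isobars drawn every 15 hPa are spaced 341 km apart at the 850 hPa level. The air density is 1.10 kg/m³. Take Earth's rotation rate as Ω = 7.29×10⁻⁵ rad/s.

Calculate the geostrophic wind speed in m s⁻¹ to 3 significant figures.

27.9 m s⁻¹

Coriolis parameter at 80°S:
f = 2Ω sin φ = 2 × 7.29×10⁻⁵ × sin 80° = 1.44×10⁻⁴ s⁻¹
Pressure gradient: |∂P/∂n| = 1500 Pa / 341000 m = 4.40×10⁻³ Pa/m
Geostrophic balance (pressure-gradient force = Coriolis force):
V_g = (1/(fρ)) |∂P/∂n| = 4.40×10⁻³ / (1.44×10⁻⁴ × 1.10) = 27.9 m/s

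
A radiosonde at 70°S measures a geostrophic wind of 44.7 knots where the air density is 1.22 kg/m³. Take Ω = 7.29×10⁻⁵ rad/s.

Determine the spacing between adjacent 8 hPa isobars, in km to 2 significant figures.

210 km

Coriolis parameter at 70°S:
f = 2Ω sin φ = 2 × 7.29×10⁻⁵ × sin 70° = 1.37×10⁻⁴ s⁻¹
Wind speed in SI: 44.7 knots = 23.0 m/s
Geostrophic balance rearranged: |∂P/∂n| = f ρ V_g
|∂P/∂n| = 1.37×10⁻⁴ × 1.22 × 23.0 = 3.84×10⁻³ Pa/m
Isobar spacing: Δn = ΔP/|∂P/∂n| = 800 Pa / 3.84×10⁻³ Pa/m = 208133 m ≈ 210 km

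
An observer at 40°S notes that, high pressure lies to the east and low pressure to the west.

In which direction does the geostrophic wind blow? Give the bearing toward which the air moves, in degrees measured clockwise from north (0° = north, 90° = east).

The pressure-gradient force points toward the west (bearing 270°).
Geostrophic balance: in the Southern Hemisphere the Coriolis force deflects motion to the left, so the geostrophic wind blows 90° to the left of the pressure-gradient force (low pressure on the right).
Rotating 270° by 90° counterclockwise gives 180° — the wind blows toward the south.

180°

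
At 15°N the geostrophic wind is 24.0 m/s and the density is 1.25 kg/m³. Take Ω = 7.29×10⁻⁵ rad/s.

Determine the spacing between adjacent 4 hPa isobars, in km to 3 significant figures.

Coriolis parameter at 15°N:
f = 2Ω sin φ = 2 × 7.29×10⁻⁵ × sin 15° = 3.77×10⁻⁵ s⁻¹
Geostrophic balance rearranged: |∂P/∂n| = f ρ V_g
|∂P/∂n| = 3.77×10⁻⁵ × 1.25 × 24.0 = 1.13×10⁻³ Pa/m
Isobar spacing: Δn = ΔP/|∂P/∂n| = 400 Pa / 1.13×10⁻³ Pa/m = 353334 m ≈ 353 km

353 km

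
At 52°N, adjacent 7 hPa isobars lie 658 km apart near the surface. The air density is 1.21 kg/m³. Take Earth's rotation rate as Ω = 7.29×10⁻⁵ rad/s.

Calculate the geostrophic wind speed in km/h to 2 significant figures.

Coriolis parameter at 52°N:
f = 2Ω sin φ = 2 × 7.29×10⁻⁵ × sin 52° = 1.15×10⁻⁴ s⁻¹
Pressure gradient: |∂P/∂n| = 700 Pa / 658000 m = 1.06×10⁻³ Pa/m
Geostrophic balance (pressure-gradient force = Coriolis force):
V_g = (1/(fρ)) |∂P/∂n| = 1.06×10⁻³ / (1.15×10⁻⁴ × 1.21) = 7.65 m/s
Converting: 7.65 m/s × 3.6 = 28 km/h

28 km/h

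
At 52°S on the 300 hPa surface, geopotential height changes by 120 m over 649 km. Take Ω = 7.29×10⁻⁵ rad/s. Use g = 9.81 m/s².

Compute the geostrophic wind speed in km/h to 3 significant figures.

56.8 km/h

Coriolis parameter at 52°S:
f = 2Ω sin φ = 2 × 7.29×10⁻⁵ × sin 52° = 1.15×10⁻⁴ s⁻¹
Height gradient: |∂Z/∂n| = 120 m / 649000 m = 1.85×10⁻⁴
On a pressure surface, geostrophic balance gives V_g = (g/f)|∂Z/∂n|:
V_g = 9.81 × 1.85×10⁻⁴ / 1.15×10⁻⁴ = 15.8 m/s
Converting: 15.8 m/s × 3.6 = 56.8 km/h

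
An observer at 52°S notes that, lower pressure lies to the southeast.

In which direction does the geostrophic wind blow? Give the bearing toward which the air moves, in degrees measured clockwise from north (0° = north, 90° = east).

The pressure-gradient force points toward the southeast (bearing 135°).
Geostrophic balance: in the Southern Hemisphere the Coriolis force deflects motion to the left, so the geostrophic wind blows 90° to the left of the pressure-gradient force (low pressure on the right).
Rotating 135° by 90° counterclockwise gives 045° — the wind blows toward the northeast.

045°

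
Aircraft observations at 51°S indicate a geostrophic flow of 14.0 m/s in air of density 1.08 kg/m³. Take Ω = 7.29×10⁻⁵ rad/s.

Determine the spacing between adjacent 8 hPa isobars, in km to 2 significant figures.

Coriolis parameter at 51°S:
f = 2Ω sin φ = 2 × 7.29×10⁻⁵ × sin 51° = 1.13×10⁻⁴ s⁻¹
Geostrophic balance rearranged: |∂P/∂n| = f ρ V_g
|∂P/∂n| = 1.13×10⁻⁴ × 1.08 × 14.0 = 1.71×10⁻³ Pa/m
Isobar spacing: Δn = ΔP/|∂P/∂n| = 800 Pa / 1.71×10⁻³ Pa/m = 466958 m ≈ 470 km

470 km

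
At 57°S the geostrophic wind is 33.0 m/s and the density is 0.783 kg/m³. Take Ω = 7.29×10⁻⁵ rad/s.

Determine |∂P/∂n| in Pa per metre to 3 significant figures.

Coriolis parameter at 57°S:
f = 2Ω sin φ = 2 × 7.29×10⁻⁵ × sin 57° = 1.22×10⁻⁴ s⁻¹
Geostrophic balance rearranged: |∂P/∂n| = f ρ V_g
|∂P/∂n| = 1.22×10⁻⁴ × 0.783 × 33.0 = 3.16×10⁻³ Pa/m

3.16×10⁻³ Pa/m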